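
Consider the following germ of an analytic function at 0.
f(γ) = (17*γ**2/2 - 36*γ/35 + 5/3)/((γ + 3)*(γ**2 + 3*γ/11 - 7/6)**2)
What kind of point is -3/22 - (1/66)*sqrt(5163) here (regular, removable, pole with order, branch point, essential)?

The point is a pole of order 2.

The denominator factor γ**2 + 3*γ/11 - 7/6 vanishes at -3/22 - (1/66)*sqrt(5163) and appears to the power 2; the numerator there equals 305929/25410 + (859/16940)*sqrt(5163), nonzero, and no other factor vanishes.
Hence a pole whose order is the multiplicity, 2.


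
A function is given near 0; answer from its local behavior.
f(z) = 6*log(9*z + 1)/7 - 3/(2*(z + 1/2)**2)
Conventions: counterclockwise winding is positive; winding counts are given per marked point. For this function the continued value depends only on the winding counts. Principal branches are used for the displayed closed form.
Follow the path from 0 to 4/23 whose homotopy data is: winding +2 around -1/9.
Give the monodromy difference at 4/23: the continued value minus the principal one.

The rational part is single-valued and drops out of the difference; each branch term changes only by its own monodromy.
(6/7)*log(1 - z/(-1/9)): each positive loop around -1/9 adds 2*pi*i to the log, so winding +2 contributes (6/7)*(2)*2*pi*i = (24/7)*pi*i.
Summing the contributions at z = 4/23 gives (24/7)*pi*i.

Continued minus principal equals (24/7)*pi*i.


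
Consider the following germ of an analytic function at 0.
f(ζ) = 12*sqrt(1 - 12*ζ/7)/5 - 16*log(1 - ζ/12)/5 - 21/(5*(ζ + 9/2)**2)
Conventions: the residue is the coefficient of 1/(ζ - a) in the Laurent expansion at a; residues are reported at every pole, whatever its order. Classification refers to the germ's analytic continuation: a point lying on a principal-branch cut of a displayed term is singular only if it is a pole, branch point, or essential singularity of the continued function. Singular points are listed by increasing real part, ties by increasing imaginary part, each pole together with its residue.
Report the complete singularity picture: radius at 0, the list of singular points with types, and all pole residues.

Radius of convergence at 0: 7/12.
At -9/2: a pole of order 2; residue 0.
At 7/12: an algebraic (square-root) branch point.
At 12: a logarithmic branch point.

Denominator factor (ζ + 9/2)^2: pole of order 2 at -9/2, modulus 9/2.
Branch term (-16/5)*log(1 - ζ/(12)): its argument vanishes at ζ = 12, a logarithmic branch point, modulus 12.
Branch term (12/5)*sqrt(1 - ζ/(7/12)): its argument vanishes at ζ = 7/12, a square-root branch point, modulus 7/12.
The radius of convergence is the smallest modulus among the singular points: 7/12.
The branch terms are analytic at -9/2 and contribute nothing to the residue; only the rational part matters.
At the order-2 pole -9/2 set g(ζ) = (ζ - (-9/2))^2*(rational part) = -21/5.
Order-2 pole: residue = g'(a); g'(-9/2) = 0, so the residue is 0.
List the singular points by increasing real part (a conjugate pair: the negative imaginary part first).


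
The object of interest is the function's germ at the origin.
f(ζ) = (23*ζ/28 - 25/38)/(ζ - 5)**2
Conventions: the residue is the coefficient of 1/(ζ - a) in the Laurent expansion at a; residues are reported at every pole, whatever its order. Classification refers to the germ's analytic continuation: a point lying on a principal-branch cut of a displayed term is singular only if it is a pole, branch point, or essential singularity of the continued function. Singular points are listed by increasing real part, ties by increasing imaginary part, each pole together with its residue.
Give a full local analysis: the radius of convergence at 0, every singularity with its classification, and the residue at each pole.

Radius of convergence at 0: 5.
At 5: a pole of order 2; residue 23/28.

Denominator factor (ζ - 5)^2: pole of order 2 at 5, modulus 5.
The radius of convergence is the smallest modulus among the singular points: 5.
At the order-2 pole 5 set g(ζ) = (ζ - (5))^2*f(ζ) = 23*ζ/28 - 25/38.
Order-2 pole: residue = g'(a); g'(5) = 23/28, so the residue is 23/28.


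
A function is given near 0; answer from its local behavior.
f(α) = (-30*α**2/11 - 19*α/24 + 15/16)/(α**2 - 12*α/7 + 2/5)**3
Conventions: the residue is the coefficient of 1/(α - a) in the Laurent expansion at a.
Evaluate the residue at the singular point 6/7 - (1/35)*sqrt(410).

The factor α**2 - 12*α/7 + 2/5 splits as (α - a)(α - a') with a = 6/7 - (1/35)*sqrt(410), a' = 6/7 + (1/35)*sqrt(410). At the order-3 pole a set g(α) = (α - a)^3*f(α) = [-30*α**2/11 - 19*α/24 + 15/16] / (α - a')^3.
Order-3 pole: residue = g''(a)/2; g''(6/7 - (1/35)*sqrt(410)) = (7794675/18934784)*sqrt(410), so the residue is (7794675/37869568)*sqrt(410).

The residue is (7794675/37869568)*sqrt(410).


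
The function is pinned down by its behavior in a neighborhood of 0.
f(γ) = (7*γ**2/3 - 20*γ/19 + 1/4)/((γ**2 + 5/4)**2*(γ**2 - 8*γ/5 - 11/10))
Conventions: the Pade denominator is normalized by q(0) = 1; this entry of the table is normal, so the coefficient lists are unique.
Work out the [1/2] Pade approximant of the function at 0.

Taylor coefficients needed (expand at 0): a_0 = -8/55, a_1 = 9472/11495, a_2 = -4657552/1896675, a_3 = 69705472/20863425.
Write the denominator as Q(γ) = 1 + q1*γ + q2*γ^2. Requiring Q*f - P = O(γ^4) with deg P <= 1 kills the coefficients of γ^2..γ^3 in Q*f:
  γ^2: a_2 + q1*a_1 + q2*a_0 = 0, i.e. -4657552/1896675 + (9472/11495)*q1 + (-8/55)*q2 = 0.
  γ^3: a_3 + q1*a_2 + q2*a_1 = 0, i.e. 69705472/20863425 + (-4657552/1896675)*q1 + (9472/11495)*q2 = 0.
Solving this linear system: q1 = 23807600/4983077, q2 = 761172338/74746155.
The numerator is Q*f truncated at degree 1: P0 = a_0 = -8/55; P1 = a_1 + q1*a_0 = 61102464/473392315.

The Pade approximant has numerator coefficients [-8/55, 61102464/473392315]; denominator coefficients [1, 23807600/4983077, 761172338/74746155].


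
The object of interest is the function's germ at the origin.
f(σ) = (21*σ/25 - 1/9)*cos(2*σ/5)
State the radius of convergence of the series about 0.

The factor cos(2*σ/5) is entire and contributes no finite singular point.
The polynomial part has no poles.
No finite singular points: the Taylor series at 0 converges everywhere.

The radius of convergence is infinite.


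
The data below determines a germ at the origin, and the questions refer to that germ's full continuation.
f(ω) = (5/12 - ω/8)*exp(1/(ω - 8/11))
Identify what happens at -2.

There is no denominator, hence no pole anywhere.
The essential point of exp(1/(ω - (8/11))) is 8/11, not -2.
So the germ continues analytically to -2.

The point is a regular point.


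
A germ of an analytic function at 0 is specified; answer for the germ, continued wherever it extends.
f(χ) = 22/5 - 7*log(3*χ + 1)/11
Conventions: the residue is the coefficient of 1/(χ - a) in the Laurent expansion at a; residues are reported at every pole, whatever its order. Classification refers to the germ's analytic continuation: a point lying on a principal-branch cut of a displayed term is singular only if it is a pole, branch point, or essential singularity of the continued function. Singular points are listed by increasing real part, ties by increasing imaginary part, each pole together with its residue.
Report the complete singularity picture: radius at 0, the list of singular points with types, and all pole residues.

Radius of convergence at 0: 1/3.
At -1/3: a logarithmic branch point.

Branch term (-7/11)*log(1 - χ/(-1/3)): its argument vanishes at χ = -1/3, a logarithmic branch point, modulus 1/3.
The radius of convergence is the smallest modulus among the singular points: 1/3.


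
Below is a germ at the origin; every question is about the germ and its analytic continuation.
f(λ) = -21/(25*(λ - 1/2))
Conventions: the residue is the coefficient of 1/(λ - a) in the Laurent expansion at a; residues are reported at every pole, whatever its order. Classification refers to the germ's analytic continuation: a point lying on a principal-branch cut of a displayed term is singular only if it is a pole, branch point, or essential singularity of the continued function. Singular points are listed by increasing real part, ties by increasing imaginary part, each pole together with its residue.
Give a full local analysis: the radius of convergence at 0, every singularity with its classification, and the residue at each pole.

Radius of convergence at 0: 1/2.
At 1/2: a pole of order 1; residue -21/25.

Denominator factor (λ - 1/2): pole of order 1 at 1/2, modulus 1/2.
The radius of convergence is the smallest modulus among the singular points: 1/2.
At the order-1 pole 1/2 set g(λ) = (λ - (1/2))*f(λ) = -21/25.
Simple pole: residue = g(a) at a = 1/2, which is -21/25.


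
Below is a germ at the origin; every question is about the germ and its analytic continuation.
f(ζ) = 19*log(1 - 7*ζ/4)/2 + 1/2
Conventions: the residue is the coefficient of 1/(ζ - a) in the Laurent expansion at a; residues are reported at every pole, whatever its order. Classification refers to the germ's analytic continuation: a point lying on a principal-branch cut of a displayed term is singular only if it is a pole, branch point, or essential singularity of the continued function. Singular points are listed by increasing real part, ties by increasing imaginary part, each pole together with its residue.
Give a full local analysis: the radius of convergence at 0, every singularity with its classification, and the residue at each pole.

Branch term (19/2)*log(1 - ζ/(4/7)): its argument vanishes at ζ = 4/7, a logarithmic branch point, modulus 4/7.
The radius of convergence is the smallest modulus among the singular points: 4/7.

Radius of convergence at 0: 4/7.
At 4/7: a logarithmic branch point.


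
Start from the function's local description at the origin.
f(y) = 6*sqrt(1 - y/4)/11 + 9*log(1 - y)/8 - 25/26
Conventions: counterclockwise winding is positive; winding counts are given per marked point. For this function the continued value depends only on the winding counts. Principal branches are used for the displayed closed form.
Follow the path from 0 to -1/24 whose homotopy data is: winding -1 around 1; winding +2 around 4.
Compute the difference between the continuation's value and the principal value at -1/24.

Continued minus principal equals -(9/4)*pi*i.

The rational part is single-valued and drops out of the difference; each branch term changes only by its own monodromy.
(6/11)*sqrt(1 - y/(4)): winding +2 is even, the square root returns to the same sheet, contribution 0.
(9/8)*log(1 - y/(1)): each positive loop around 1 adds 2*pi*i to the log, so winding -1 contributes (9/8)*(-1)*2*pi*i = -(9/4)*pi*i.
Summing the contributions at y = -1/24 gives -(9/4)*pi*i.


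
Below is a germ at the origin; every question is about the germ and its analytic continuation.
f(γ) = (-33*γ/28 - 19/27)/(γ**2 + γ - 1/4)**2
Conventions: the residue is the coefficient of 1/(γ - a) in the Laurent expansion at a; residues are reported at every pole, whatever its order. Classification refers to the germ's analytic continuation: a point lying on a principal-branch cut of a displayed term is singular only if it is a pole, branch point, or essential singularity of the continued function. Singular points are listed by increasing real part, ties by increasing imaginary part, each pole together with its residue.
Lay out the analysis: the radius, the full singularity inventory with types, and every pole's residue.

Denominator factor (γ**2 + γ - 1/4)^2: discriminant 2, real irrational roots -1/2 + (1/2)*sqrt(2) and -1/2 - (1/2)*sqrt(2); poles of order 2, moduli -1/2 + (1/2)*sqrt(2) and 1/2 + (1/2)*sqrt(2).
The radius of convergence is the smallest modulus among the singular points: -1/2 + (1/2)*sqrt(2).
The factor γ**2 + γ - 1/4 splits as (γ - a)(γ - a') with a = -1/2 - (1/2)*sqrt(2), a' = -1/2 + (1/2)*sqrt(2). At the order-2 pole a set g(γ) = (γ - a)^2*f(γ) = [-33*γ/28 - 19/27] / (γ - a')^2.
Order-2 pole: residue = g'(a); g'(-1/2 - (1/2)*sqrt(2)) = -(173/3024)*sqrt(2), so the residue is -(173/3024)*sqrt(2).
The factor γ**2 + γ - 1/4 splits as (γ - a)(γ - a') with a = -1/2 + (1/2)*sqrt(2), a' = -1/2 - (1/2)*sqrt(2). At the order-2 pole a set g(γ) = (γ - a)^2*f(γ) = [-33*γ/28 - 19/27] / (γ - a')^2.
Order-2 pole: residue = g'(a); g'(-1/2 + (1/2)*sqrt(2)) = (173/3024)*sqrt(2), so the residue is (173/3024)*sqrt(2).
List the singular points by increasing real part (a conjugate pair: the negative imaginary part first).

Radius of convergence at 0: -1/2 + (1/2)*sqrt(2).
At -1/2 - (1/2)*sqrt(2): a pole of order 2; residue -(173/3024)*sqrt(2).
At -1/2 + (1/2)*sqrt(2): a pole of order 2; residue (173/3024)*sqrt(2).


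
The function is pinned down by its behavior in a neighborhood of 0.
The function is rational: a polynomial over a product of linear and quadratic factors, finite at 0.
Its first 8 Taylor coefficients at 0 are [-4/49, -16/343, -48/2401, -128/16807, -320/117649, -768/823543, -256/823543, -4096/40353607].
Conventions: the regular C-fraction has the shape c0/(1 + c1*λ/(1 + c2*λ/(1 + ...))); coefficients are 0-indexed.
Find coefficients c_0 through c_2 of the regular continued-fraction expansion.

Taylor coefficients (read off): a_0 = -4/49, a_1 = -16/343, a_2 = -48/2401.
c0 = a_0 = -4/49. Peel one level at a time: if S = 1 + c*λ/S' with S'(0) = 1, then c is the λ-coefficient of S and S' = c*λ/(S - 1).
S_1 = c0/f = 1 + (-4/7)*λ + (4/49)*λ^2 + ...; c1 = -4/7.
S_2 = c1*λ/(S_1 - 1) = 1 + (1/7)*λ + ...; c2 = 1/7.

The regular C-fraction coefficients are [-4/49, -4/7, 1/7].


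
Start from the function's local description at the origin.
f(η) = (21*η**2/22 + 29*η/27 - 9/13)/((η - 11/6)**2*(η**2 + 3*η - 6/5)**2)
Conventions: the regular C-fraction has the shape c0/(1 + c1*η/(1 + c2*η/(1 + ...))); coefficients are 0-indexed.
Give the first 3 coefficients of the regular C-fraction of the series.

Taylor coefficients (expand at 0): a_0 = -225/1573, a_1 = -303350/467181, a_2 = -46854575/20555964.
c0 = a_0 = -225/1573. Peel one level at a time: if S = 1 + c*η/S' with S'(0) = 1, then c is the η-coefficient of S and S' = c*η/(S - 1).
S_1 = c0/f = 1 + (-12134/2673)*η + (133509355/28579716)*η^2 + ...; c1 = -12134/2673.
S_2 = c1*η/(S_1 - 1) = 1 + (133509355/129736728)*η + ...; c2 = 133509355/129736728.

The regular C-fraction coefficients are [-225/1573, -12134/2673, 133509355/129736728].


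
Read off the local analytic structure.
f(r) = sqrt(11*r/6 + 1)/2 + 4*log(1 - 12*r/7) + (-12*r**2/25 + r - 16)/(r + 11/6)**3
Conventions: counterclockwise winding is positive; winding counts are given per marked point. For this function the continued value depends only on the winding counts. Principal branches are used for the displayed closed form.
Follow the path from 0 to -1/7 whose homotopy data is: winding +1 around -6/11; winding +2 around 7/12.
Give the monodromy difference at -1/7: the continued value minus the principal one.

Continued minus principal equals (-(1/42)*sqrt(1302)) + ((16)*pi)*i.

The rational part is single-valued and drops out of the difference; each branch term changes only by its own monodromy.
(4)*log(1 - r/(7/12)): each positive loop around 7/12 adds 2*pi*i to the log, so winding +2 contributes (4)*(2)*2*pi*i = (16)*pi*i.
(1/2)*sqrt(1 - r/(-6/11)): winding +1 is odd, the square root flips sign, contributing -2*(1/2)*sqrt(1 - (-1/7)/(-6/11)) = -2*(1/2)*sqrt(31/42) = -(1/42)*sqrt(1302).
Summing the contributions at r = -1/7 gives (-(1/42)*sqrt(1302)) + ((16)*pi)*i.


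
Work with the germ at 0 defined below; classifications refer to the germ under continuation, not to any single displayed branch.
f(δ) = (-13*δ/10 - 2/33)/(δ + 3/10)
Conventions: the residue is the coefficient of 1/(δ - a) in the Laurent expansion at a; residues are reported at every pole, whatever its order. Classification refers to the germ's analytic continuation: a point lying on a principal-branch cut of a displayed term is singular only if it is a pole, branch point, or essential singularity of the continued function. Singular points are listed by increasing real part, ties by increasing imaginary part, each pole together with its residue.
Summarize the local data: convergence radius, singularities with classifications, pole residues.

Denominator factor (δ + 3/10): pole of order 1 at -3/10, modulus 3/10.
The radius of convergence is the smallest modulus among the singular points: 3/10.
At the order-1 pole -3/10 set g(δ) = (δ - (-3/10))*f(δ) = -13*δ/10 - 2/33.
Simple pole: residue = g(a) at a = -3/10, which is 1087/3300.

Radius of convergence at 0: 3/10.
At -3/10: a pole of order 1; residue 1087/3300.


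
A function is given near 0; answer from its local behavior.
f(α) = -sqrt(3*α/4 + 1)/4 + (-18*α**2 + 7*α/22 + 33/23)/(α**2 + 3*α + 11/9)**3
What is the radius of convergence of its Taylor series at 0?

Denominator factor (α**2 + 3*α + 11/9)^3: discriminant 37/9, real irrational roots -3/2 + (1/6)*sqrt(37) and -3/2 - (1/6)*sqrt(37); poles of order 3, moduli 3/2 - (1/6)*sqrt(37) and 3/2 + (1/6)*sqrt(37).
Branch term (-1/4)*sqrt(1 - α/(-4/3)): its argument vanishes at α = -4/3, a square-root branch point, modulus 4/3.
The radius of convergence is the smallest modulus among the singular points: 3/2 - (1/6)*sqrt(37).

The radius of convergence is 3/2 - (1/6)*sqrt(37).


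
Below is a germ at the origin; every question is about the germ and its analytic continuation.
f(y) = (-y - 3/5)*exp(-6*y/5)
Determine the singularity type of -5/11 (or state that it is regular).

The point is a regular point.

There is no denominator, hence no pole anywhere.
The factor exp(-6*y/5) is entire.
So the germ continues analytically to -5/11.


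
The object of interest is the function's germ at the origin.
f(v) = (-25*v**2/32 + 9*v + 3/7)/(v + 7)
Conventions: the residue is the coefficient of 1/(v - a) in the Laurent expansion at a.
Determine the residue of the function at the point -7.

The residue is -22591/224.

At the order-1 pole -7 set g(v) = (v - (-7))*f(v) = -25*v**2/32 + 9*v + 3/7.
Simple pole: residue = g(a) at a = -7, which is -22591/224.


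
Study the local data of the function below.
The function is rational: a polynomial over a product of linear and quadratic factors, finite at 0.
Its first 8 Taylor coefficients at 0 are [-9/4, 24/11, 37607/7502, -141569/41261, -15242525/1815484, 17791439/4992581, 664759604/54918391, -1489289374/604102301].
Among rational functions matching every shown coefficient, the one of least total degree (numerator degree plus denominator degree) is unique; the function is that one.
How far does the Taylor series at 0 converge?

The radius of convergence is 1.

No rational of total degree below 6 reproduces all 8 coefficients; solving the [2/4] Pade equations on them gives f(ν) = (-11*ν**2/31 + 3*ν - 9/4)/(ν**2 - 2*ν/11 + 1)**2, whose expansion matches every shown term.
Denominator factor (ν**2 - 2*ν/11 + 1)^2: discriminant -480/121, complex-conjugate roots (1/11) + ((2/11)*sqrt(30))*i and (1/11) - ((2/11)*sqrt(30))*i; poles of order 2, moduli 1 and 1.
The radius of convergence is the smallest modulus among the singular points: 1.


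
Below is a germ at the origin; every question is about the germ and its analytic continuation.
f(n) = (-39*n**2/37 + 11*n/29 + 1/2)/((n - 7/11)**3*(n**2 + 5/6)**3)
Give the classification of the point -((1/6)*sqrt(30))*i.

The denominator factor n**2 + 5/6 vanishes at -((1/6)*sqrt(30))*i and appears to the power 3; the numerator there equals (51/37) - ((11/174)*sqrt(30))*i, nonzero, and no other factor vanishes.
Hence a pole whose order is the multiplicity, 3.

The point is a pole of order 3.


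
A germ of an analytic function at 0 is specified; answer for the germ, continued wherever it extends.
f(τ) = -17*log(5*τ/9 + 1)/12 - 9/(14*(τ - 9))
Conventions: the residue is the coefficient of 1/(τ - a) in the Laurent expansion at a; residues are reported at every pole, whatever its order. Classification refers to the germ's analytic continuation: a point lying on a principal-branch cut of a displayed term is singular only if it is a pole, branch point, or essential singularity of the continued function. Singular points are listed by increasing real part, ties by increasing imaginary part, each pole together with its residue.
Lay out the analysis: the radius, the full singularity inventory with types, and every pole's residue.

Denominator factor (τ - 9): pole of order 1 at 9, modulus 9.
Branch term (-17/12)*log(1 - τ/(-9/5)): its argument vanishes at τ = -9/5, a logarithmic branch point, modulus 9/5.
The radius of convergence is the smallest modulus among the singular points: 9/5.
The branch term is analytic at 9 and contributes nothing to the residue; only the rational part matters.
At the order-1 pole 9 set g(τ) = (τ - (9))*(rational part) = -9/14.
Simple pole: residue = g(a) at a = 9, which is -9/14.
List the singular points by increasing real part (a conjugate pair: the negative imaginary part first).

Radius of convergence at 0: 9/5.
At -9/5: a logarithmic branch point.
At 9: a pole of order 1; residue -9/14.


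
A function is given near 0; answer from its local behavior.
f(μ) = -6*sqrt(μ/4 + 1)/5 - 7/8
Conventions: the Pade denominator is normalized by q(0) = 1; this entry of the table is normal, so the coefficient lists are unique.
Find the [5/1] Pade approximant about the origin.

The Pade approximant has numerator coefficients [-83/40, -69/128, -3/160, 3/5120, -3/81920, 3/1310720]; denominator coefficients [1, 3/16].

Taylor coefficients needed (expand at 0): a_0 = -83/40, a_1 = -3/20, a_2 = 3/320, a_3 = -3/2560, a_4 = 3/16384, a_5 = -21/655360, a_6 = 63/10485760.
Write the denominator as Q(μ) = 1 + q1*μ. Requiring Q*f - P = O(μ^7) with deg P <= 5 kills the coefficients of μ^6..μ^6 in Q*f:
  μ^6: a_6 + q1*a_5 = 0, i.e. 63/10485760 + (-21/655360)*q1 = 0.
Solving this linear system: q1 = 3/16.
The numerator is Q*f truncated at degree 5: P0 = a_0 = -83/40; P1 = a_1 + q1*a_0 = -69/128; P2 = a_2 + q1*a_1 = -3/160; P3 = a_3 + q1*a_2 = 3/5120; P4 = a_4 + q1*a_3 = -3/81920; P5 = a_5 + q1*a_4 = 3/1310720.


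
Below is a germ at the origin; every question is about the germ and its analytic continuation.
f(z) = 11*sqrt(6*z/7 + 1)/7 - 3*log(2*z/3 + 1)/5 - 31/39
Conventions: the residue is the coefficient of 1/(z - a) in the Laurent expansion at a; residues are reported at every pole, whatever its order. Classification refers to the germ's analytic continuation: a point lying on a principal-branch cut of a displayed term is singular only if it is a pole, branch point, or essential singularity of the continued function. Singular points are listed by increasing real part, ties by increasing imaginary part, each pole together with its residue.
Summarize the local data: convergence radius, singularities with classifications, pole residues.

Radius of convergence at 0: 7/6.
At -3/2: a logarithmic branch point.
At -7/6: an algebraic (square-root) branch point.

Branch term (11/7)*sqrt(1 - z/(-7/6)): its argument vanishes at z = -7/6, a square-root branch point, modulus 7/6.
Branch term (-3/5)*log(1 - z/(-3/2)): its argument vanishes at z = -3/2, a logarithmic branch point, modulus 3/2.
The radius of convergence is the smallest modulus among the singular points: 7/6.
List the singular points by increasing real part (a conjugate pair: the negative imaginary part first).


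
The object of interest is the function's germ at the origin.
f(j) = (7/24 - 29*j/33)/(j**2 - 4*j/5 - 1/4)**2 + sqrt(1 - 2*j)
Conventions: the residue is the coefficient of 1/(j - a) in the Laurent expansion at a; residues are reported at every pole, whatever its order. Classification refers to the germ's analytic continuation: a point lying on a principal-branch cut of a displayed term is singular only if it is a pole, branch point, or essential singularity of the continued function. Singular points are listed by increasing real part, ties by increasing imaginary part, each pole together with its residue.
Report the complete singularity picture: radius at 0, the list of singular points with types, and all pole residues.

Radius of convergence at 0: -2/5 + (1/10)*sqrt(41).
At 2/5 - (1/10)*sqrt(41): a pole of order 2; residue -(1975/221892)*sqrt(41).
At 1/2: an algebraic (square-root) branch point.
At 2/5 + (1/10)*sqrt(41): a pole of order 2; residue (1975/221892)*sqrt(41).

Denominator factor (j**2 - 4*j/5 - 1/4)^2: discriminant 41/25, real irrational roots 2/5 + (1/10)*sqrt(41) and 2/5 - (1/10)*sqrt(41); poles of order 2, moduli 2/5 + (1/10)*sqrt(41) and -2/5 + (1/10)*sqrt(41).
Branch term (1)*sqrt(1 - j/(1/2)): its argument vanishes at j = 1/2, a square-root branch point, modulus 1/2.
The radius of convergence is the smallest modulus among the singular points: -2/5 + (1/10)*sqrt(41).
The branch term is analytic at 2/5 - (1/10)*sqrt(41) and contributes nothing to the residue; only the rational part matters.
The factor j**2 - 4*j/5 - 1/4 splits as (j - a)(j - a') with a = 2/5 - (1/10)*sqrt(41), a' = 2/5 + (1/10)*sqrt(41). At the order-2 pole a set g(j) = (j - a)^2*(rational part) = [7/24 - 29*j/33] / (j - a')^2.
Order-2 pole: residue = g'(a); g'(2/5 - (1/10)*sqrt(41)) = -(1975/221892)*sqrt(41), so the residue is -(1975/221892)*sqrt(41).
The branch term is analytic at 2/5 + (1/10)*sqrt(41) and contributes nothing to the residue; only the rational part matters.
The factor j**2 - 4*j/5 - 1/4 splits as (j - a)(j - a') with a = 2/5 + (1/10)*sqrt(41), a' = 2/5 - (1/10)*sqrt(41). At the order-2 pole a set g(j) = (j - a)^2*(rational part) = [7/24 - 29*j/33] / (j - a')^2.
Order-2 pole: residue = g'(a); g'(2/5 + (1/10)*sqrt(41)) = (1975/221892)*sqrt(41), so the residue is (1975/221892)*sqrt(41).
List the singular points by increasing real part (a conjugate pair: the negative imaginary part first).


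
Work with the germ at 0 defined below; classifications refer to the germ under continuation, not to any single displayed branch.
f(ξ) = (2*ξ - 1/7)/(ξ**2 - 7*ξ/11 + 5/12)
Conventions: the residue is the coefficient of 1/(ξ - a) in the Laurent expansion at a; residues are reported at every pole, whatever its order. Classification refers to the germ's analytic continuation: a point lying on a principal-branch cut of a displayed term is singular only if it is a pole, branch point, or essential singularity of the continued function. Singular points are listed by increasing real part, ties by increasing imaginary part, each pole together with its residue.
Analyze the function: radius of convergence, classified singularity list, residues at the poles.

Radius of convergence at 0: (1/6)*sqrt(15).
At (7/22) - ((1/66)*sqrt(1374))*i: a pole of order 1; residue (1) + ((19/1603)*sqrt(1374))*i.
At (7/22) + ((1/66)*sqrt(1374))*i: a pole of order 1; residue (1) - ((19/1603)*sqrt(1374))*i.

Denominator factor (ξ**2 - 7*ξ/11 + 5/12): discriminant -458/363, complex-conjugate roots (7/22) + ((1/66)*sqrt(1374))*i and (7/22) - ((1/66)*sqrt(1374))*i; poles of order 1, moduli (1/6)*sqrt(15) and (1/6)*sqrt(15).
The radius of convergence is the smallest modulus among the singular points: (1/6)*sqrt(15).
The factor ξ**2 - 7*ξ/11 + 5/12 splits as (ξ - a)(ξ - a') with a = (7/22) - ((1/66)*sqrt(1374))*i, a' = (7/22) + ((1/66)*sqrt(1374))*i. At the order-1 pole a set g(ξ) = (ξ - a)*f(ξ) = [2*ξ - 1/7] / (ξ - a').
Simple pole: residue = g(a) at a = (7/22) - ((1/66)*sqrt(1374))*i, which is (1) + ((19/1603)*sqrt(1374))*i.
The factor ξ**2 - 7*ξ/11 + 5/12 splits as (ξ - a)(ξ - a') with a = (7/22) + ((1/66)*sqrt(1374))*i, a' = (7/22) - ((1/66)*sqrt(1374))*i. At the order-1 pole a set g(ξ) = (ξ - a)*f(ξ) = [2*ξ - 1/7] / (ξ - a').
Simple pole: residue = g(a) at a = (7/22) + ((1/66)*sqrt(1374))*i, which is (1) - ((19/1603)*sqrt(1374))*i.
List the singular points by increasing real part (a conjugate pair: the negative imaginary part first).


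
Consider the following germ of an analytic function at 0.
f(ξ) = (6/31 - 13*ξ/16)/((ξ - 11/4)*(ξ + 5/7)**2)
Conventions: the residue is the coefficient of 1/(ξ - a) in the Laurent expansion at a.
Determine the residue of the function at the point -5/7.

The residue is 198401/1166716.

At the order-2 pole -5/7 set g(ξ) = (ξ - (-5/7))^2*f(ξ) = (6/31 - 13*ξ/16)/(ξ - 11/4).
Order-2 pole: residue = g'(a); g'(-5/7) = 198401/1166716, so the residue is 198401/1166716.


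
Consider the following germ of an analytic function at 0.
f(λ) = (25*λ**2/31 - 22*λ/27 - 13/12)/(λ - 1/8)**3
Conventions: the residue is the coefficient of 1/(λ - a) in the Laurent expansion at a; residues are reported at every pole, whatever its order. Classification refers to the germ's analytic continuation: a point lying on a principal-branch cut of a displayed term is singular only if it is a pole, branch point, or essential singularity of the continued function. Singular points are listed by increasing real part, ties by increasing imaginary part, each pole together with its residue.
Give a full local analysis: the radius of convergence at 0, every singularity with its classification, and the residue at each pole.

Radius of convergence at 0: 1/8.
At 1/8: a pole of order 3; residue 25/31.

Denominator factor (λ - 1/8)^3: pole of order 3 at 1/8, modulus 1/8.
The radius of convergence is the smallest modulus among the singular points: 1/8.
At the order-3 pole 1/8 set g(λ) = (λ - (1/8))^3*f(λ) = 25*λ**2/31 - 22*λ/27 - 13/12.
Order-3 pole: residue = g''(a)/2; g''(1/8) = 50/31, so the residue is 25/31.


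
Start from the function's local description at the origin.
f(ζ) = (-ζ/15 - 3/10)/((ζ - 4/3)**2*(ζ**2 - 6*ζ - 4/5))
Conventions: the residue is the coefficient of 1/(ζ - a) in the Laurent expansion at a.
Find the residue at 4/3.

The residue is -1677/99856.

At the order-2 pole 4/3 set g(ζ) = (ζ - (4/3))^2*f(ζ) = (-ζ/15 - 3/10)/(ζ**2 - 6*ζ - 4/5).
Order-2 pole: residue = g'(a); g'(4/3) = -1677/99856, so the residue is -1677/99856.


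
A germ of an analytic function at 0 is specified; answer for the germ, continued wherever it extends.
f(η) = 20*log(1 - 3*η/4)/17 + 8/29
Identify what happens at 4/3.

The term (20/17)*log(1 - η/(4/3)) has argument 1 - 4/3/(4/3) = 0 at 4/3: a logarithmic (infinitely-sheeted) branch point; the remaining terms are analytic or single-valued there.

The point is a logarithmic branch point.


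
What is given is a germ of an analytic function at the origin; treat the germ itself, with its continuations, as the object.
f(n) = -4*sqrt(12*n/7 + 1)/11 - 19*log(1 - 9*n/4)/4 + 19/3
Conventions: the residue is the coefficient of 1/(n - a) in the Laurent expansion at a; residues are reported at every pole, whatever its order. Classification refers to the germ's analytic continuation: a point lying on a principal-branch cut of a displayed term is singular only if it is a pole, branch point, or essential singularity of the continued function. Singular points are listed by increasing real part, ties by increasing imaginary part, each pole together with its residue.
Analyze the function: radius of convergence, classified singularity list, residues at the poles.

Branch term (-19/4)*log(1 - n/(4/9)): its argument vanishes at n = 4/9, a logarithmic branch point, modulus 4/9.
Branch term (-4/11)*sqrt(1 - n/(-7/12)): its argument vanishes at n = -7/12, a square-root branch point, modulus 7/12.
The radius of convergence is the smallest modulus among the singular points: 4/9.
List the singular points by increasing real part (a conjugate pair: the negative imaginary part first).

Radius of convergence at 0: 4/9.
At -7/12: an algebraic (square-root) branch point.
At 4/9: a logarithmic branch point.


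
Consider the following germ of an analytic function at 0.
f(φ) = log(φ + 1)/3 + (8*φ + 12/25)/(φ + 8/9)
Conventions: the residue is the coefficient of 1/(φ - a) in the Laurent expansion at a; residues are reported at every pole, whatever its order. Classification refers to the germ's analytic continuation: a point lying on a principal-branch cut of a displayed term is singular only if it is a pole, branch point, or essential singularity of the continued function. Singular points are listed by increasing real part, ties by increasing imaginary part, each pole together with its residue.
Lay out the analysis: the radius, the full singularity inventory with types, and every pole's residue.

Denominator factor (φ + 8/9): pole of order 1 at -8/9, modulus 8/9.
Branch term (1/3)*log(1 - φ/(-1)): its argument vanishes at φ = -1, a logarithmic branch point, modulus 1.
The radius of convergence is the smallest modulus among the singular points: 8/9.
The branch term is analytic at -8/9 and contributes nothing to the residue; only the rational part matters.
At the order-1 pole -8/9 set g(φ) = (φ - (-8/9))*(rational part) = 8*φ + 12/25.
Simple pole: residue = g(a) at a = -8/9, which is -1492/225.
List the singular points by increasing real part (a conjugate pair: the negative imaginary part first).

Radius of convergence at 0: 8/9.
At -1: a logarithmic branch point.
At -8/9: a pole of order 1; residue -1492/225.


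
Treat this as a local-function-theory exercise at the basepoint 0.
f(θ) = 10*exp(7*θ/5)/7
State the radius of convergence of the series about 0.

The radius of convergence is infinite.

The factor exp(7*θ/5) is entire and contributes no finite singular point.
The polynomial part has no poles.
No finite singular points: the Taylor series at 0 converges everywhere.


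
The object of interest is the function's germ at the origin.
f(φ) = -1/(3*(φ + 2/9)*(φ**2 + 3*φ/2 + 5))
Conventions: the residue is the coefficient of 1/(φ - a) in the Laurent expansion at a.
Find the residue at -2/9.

At the order-1 pole -2/9 set g(φ) = (φ - (-2/9))*f(φ) = -1/(3*(φ**2 + 3*φ/2 + 5)).
Simple pole: residue = g(a) at a = -2/9, which is -27/382.

The residue is -27/382.


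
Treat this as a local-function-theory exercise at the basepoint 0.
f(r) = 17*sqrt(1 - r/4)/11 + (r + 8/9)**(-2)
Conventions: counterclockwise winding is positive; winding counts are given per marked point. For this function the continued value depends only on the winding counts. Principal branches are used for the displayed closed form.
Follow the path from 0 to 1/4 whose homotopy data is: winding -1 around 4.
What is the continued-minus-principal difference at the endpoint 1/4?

Continued minus principal equals -(17/22)*sqrt(15).

The rational part is single-valued and drops out of the difference; each branch term changes only by its own monodromy.
(17/11)*sqrt(1 - r/(4)): winding -1 is odd, the square root flips sign, contributing -2*(17/11)*sqrt(1 - (1/4)/(4)) = -2*(17/11)*sqrt(15/16) = -(17/22)*sqrt(15).
Summing the contributions at r = 1/4 gives -(17/22)*sqrt(15).


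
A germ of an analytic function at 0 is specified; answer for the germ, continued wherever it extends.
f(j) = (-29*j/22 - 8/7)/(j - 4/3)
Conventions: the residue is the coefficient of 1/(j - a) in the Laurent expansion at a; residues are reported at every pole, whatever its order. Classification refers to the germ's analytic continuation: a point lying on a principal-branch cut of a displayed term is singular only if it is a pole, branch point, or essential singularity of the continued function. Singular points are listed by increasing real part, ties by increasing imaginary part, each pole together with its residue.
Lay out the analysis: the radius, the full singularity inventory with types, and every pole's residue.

Denominator factor (j - 4/3): pole of order 1 at 4/3, modulus 4/3.
The radius of convergence is the smallest modulus among the singular points: 4/3.
At the order-1 pole 4/3 set g(j) = (j - (4/3))*f(j) = -29*j/22 - 8/7.
Simple pole: residue = g(a) at a = 4/3, which is -670/231.

Radius of convergence at 0: 4/3.
At 4/3: a pole of order 1; residue -670/231.


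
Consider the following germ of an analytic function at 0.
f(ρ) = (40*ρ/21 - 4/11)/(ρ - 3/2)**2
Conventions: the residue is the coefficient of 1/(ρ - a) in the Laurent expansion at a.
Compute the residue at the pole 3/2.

The residue is 40/21.

At the order-2 pole 3/2 set g(ρ) = (ρ - (3/2))^2*f(ρ) = 40*ρ/21 - 4/11.
Order-2 pole: residue = g'(a); g'(3/2) = 40/21, so the residue is 40/21.


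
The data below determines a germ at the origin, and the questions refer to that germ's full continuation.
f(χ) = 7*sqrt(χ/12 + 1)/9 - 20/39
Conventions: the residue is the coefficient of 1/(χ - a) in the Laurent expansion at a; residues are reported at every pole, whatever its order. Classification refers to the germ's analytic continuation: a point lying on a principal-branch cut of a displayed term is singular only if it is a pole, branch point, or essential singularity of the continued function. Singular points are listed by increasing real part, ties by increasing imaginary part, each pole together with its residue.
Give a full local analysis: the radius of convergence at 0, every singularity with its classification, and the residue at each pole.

Branch term (7/9)*sqrt(1 - χ/(-12)): its argument vanishes at χ = -12, a square-root branch point, modulus 12.
The radius of convergence is the smallest modulus among the singular points: 12.

Radius of convergence at 0: 12.
At -12: an algebraic (square-root) branch point.


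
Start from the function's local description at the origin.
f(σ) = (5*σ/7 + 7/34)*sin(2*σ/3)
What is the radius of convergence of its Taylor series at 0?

The factor sin(2*σ/3) is entire and contributes no finite singular point.
The polynomial part has no poles.
No finite singular points: the Taylor series at 0 converges everywhere.

The radius of convergence is infinite.


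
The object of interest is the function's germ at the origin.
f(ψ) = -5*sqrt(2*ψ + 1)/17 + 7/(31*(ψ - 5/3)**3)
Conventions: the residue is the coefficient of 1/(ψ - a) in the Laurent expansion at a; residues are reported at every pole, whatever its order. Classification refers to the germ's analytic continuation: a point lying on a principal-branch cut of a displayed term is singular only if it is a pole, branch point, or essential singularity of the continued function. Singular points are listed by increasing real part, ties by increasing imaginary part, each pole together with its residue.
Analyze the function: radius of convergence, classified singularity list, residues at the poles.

Denominator factor (ψ - 5/3)^3: pole of order 3 at 5/3, modulus 5/3.
Branch term (-5/17)*sqrt(1 - ψ/(-1/2)): its argument vanishes at ψ = -1/2, a square-root branch point, modulus 1/2.
The radius of convergence is the smallest modulus among the singular points: 1/2.
The branch term is analytic at 5/3 and contributes nothing to the residue; only the rational part matters.
At the order-3 pole 5/3 set g(ψ) = (ψ - (5/3))^3*(rational part) = 7/31.
Order-3 pole: residue = g''(a)/2; g''(5/3) = 0, so the residue is 0.
List the singular points by increasing real part (a conjugate pair: the negative imaginary part first).

Radius of convergence at 0: 1/2.
At -1/2: an algebraic (square-root) branch point.
At 5/3: a pole of order 3; residue 0.


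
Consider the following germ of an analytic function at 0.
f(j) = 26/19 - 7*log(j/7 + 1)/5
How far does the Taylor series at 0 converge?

The radius of convergence is 7.

Branch term (-7/5)*log(1 - j/(-7)): its argument vanishes at j = -7, a logarithmic branch point, modulus 7.
The radius of convergence is the smallest modulus among the singular points: 7.


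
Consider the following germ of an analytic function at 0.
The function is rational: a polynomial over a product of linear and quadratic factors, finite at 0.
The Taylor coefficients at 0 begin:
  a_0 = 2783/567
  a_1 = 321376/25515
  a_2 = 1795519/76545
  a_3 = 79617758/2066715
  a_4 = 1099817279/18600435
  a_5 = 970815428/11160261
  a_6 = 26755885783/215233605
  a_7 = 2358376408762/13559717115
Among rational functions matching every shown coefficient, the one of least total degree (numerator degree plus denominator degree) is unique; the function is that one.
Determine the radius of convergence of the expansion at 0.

No rational of total degree below 3 reproduces all 8 coefficients; solving the [1/2] Pade equations on them gives f(λ) = (2*λ/5 + 23/7)/(λ - 9/11)**2, whose expansion matches every shown term.
Denominator factor (λ - 9/11)^2: pole of order 2 at 9/11, modulus 9/11.
The radius of convergence is the smallest modulus among the singular points: 9/11.

The radius of convergence is 9/11.
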